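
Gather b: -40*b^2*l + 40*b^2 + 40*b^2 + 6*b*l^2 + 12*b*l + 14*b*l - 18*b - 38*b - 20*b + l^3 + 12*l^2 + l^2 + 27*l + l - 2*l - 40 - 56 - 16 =b^2*(80 - 40*l) + b*(6*l^2 + 26*l - 76) + l^3 + 13*l^2 + 26*l - 112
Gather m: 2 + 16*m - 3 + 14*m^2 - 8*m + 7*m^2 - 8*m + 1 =21*m^2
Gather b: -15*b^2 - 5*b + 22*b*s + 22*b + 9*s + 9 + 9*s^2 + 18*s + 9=-15*b^2 + b*(22*s + 17) + 9*s^2 + 27*s + 18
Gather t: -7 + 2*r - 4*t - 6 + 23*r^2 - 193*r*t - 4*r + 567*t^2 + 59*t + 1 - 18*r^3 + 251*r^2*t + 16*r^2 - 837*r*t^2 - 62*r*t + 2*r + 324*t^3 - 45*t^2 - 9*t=-18*r^3 + 39*r^2 + 324*t^3 + t^2*(522 - 837*r) + t*(251*r^2 - 255*r + 46) - 12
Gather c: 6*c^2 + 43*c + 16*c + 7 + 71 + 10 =6*c^2 + 59*c + 88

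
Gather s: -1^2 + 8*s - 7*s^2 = -7*s^2 + 8*s - 1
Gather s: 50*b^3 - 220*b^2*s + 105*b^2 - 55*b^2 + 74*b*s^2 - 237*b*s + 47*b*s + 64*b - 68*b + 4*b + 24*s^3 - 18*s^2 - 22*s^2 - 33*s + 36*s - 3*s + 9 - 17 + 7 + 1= 50*b^3 + 50*b^2 + 24*s^3 + s^2*(74*b - 40) + s*(-220*b^2 - 190*b)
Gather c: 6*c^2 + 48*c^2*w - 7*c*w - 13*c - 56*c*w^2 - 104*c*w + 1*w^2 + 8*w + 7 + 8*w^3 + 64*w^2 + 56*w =c^2*(48*w + 6) + c*(-56*w^2 - 111*w - 13) + 8*w^3 + 65*w^2 + 64*w + 7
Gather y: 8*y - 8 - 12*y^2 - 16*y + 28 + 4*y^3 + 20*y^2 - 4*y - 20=4*y^3 + 8*y^2 - 12*y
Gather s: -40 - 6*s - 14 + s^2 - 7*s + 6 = s^2 - 13*s - 48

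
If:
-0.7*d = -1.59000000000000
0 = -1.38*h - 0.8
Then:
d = 2.27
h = -0.58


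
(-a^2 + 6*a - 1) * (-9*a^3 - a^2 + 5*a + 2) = 9*a^5 - 53*a^4 - 2*a^3 + 29*a^2 + 7*a - 2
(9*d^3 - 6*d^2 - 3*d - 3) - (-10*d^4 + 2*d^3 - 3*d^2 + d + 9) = 10*d^4 + 7*d^3 - 3*d^2 - 4*d - 12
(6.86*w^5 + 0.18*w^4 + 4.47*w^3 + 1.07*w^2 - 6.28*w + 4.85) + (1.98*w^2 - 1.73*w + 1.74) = 6.86*w^5 + 0.18*w^4 + 4.47*w^3 + 3.05*w^2 - 8.01*w + 6.59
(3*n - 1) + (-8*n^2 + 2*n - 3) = -8*n^2 + 5*n - 4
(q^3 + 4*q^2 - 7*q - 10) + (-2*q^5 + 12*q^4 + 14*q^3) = -2*q^5 + 12*q^4 + 15*q^3 + 4*q^2 - 7*q - 10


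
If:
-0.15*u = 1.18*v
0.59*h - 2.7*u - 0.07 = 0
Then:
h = 0.11864406779661 - 36.0*v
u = -7.86666666666667*v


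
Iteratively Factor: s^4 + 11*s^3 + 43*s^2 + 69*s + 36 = (s + 3)*(s^3 + 8*s^2 + 19*s + 12) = (s + 3)^2*(s^2 + 5*s + 4) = (s + 1)*(s + 3)^2*(s + 4)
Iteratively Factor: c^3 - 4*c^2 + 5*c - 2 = (c - 1)*(c^2 - 3*c + 2) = (c - 1)^2*(c - 2)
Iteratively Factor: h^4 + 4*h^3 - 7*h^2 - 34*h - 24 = (h + 1)*(h^3 + 3*h^2 - 10*h - 24) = (h + 1)*(h + 2)*(h^2 + h - 12) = (h - 3)*(h + 1)*(h + 2)*(h + 4)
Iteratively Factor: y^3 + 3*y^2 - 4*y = (y)*(y^2 + 3*y - 4) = y*(y - 1)*(y + 4)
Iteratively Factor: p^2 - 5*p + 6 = (p - 2)*(p - 3)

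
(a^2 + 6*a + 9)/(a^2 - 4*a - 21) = (a + 3)/(a - 7)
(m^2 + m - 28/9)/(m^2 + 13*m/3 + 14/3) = (m - 4/3)/(m + 2)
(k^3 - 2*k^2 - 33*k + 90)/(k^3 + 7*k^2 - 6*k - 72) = (k - 5)/(k + 4)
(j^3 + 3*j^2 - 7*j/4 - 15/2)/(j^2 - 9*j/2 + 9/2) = (j^2 + 9*j/2 + 5)/(j - 3)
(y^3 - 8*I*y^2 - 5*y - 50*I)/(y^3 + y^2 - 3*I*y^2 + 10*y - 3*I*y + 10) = (y - 5*I)/(y + 1)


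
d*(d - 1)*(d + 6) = d^3 + 5*d^2 - 6*d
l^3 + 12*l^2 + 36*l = l*(l + 6)^2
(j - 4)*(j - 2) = j^2 - 6*j + 8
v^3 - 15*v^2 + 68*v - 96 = (v - 8)*(v - 4)*(v - 3)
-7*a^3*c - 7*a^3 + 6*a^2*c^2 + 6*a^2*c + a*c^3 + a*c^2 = (-a + c)*(7*a + c)*(a*c + a)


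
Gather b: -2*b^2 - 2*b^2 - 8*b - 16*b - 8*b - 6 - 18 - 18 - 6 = -4*b^2 - 32*b - 48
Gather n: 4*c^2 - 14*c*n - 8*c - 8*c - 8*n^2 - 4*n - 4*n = 4*c^2 - 16*c - 8*n^2 + n*(-14*c - 8)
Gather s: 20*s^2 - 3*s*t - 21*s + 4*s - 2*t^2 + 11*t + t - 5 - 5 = 20*s^2 + s*(-3*t - 17) - 2*t^2 + 12*t - 10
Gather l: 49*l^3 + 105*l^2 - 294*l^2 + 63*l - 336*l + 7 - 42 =49*l^3 - 189*l^2 - 273*l - 35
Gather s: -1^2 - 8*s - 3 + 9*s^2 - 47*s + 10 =9*s^2 - 55*s + 6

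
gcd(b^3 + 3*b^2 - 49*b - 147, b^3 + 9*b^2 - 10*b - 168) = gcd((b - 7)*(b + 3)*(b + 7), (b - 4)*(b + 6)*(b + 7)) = b + 7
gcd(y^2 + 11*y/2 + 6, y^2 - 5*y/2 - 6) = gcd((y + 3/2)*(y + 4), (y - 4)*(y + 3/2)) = y + 3/2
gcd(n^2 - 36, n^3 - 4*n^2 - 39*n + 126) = n + 6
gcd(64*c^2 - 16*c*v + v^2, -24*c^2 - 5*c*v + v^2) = -8*c + v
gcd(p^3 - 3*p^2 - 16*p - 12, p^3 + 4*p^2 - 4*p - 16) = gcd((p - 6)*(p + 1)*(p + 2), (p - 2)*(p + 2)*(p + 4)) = p + 2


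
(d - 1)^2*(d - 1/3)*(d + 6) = d^4 + 11*d^3/3 - 37*d^2/3 + 29*d/3 - 2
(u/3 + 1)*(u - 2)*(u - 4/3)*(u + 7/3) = u^4/3 + 2*u^3/3 - 73*u^2/27 - 82*u/27 + 56/9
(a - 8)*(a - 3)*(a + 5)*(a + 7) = a^4 + a^3 - 73*a^2 - 97*a + 840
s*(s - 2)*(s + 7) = s^3 + 5*s^2 - 14*s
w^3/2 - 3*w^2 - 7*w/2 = w*(w/2 + 1/2)*(w - 7)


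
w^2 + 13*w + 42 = (w + 6)*(w + 7)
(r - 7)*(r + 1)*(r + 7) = r^3 + r^2 - 49*r - 49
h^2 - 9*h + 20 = (h - 5)*(h - 4)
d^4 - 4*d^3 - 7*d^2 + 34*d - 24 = (d - 4)*(d - 2)*(d - 1)*(d + 3)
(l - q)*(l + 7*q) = l^2 + 6*l*q - 7*q^2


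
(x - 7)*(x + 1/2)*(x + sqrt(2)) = x^3 - 13*x^2/2 + sqrt(2)*x^2 - 13*sqrt(2)*x/2 - 7*x/2 - 7*sqrt(2)/2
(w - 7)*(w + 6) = w^2 - w - 42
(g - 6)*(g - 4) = g^2 - 10*g + 24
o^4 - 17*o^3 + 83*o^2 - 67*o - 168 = (o - 8)*(o - 7)*(o - 3)*(o + 1)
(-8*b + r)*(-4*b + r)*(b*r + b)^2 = 32*b^4*r^2 + 64*b^4*r + 32*b^4 - 12*b^3*r^3 - 24*b^3*r^2 - 12*b^3*r + b^2*r^4 + 2*b^2*r^3 + b^2*r^2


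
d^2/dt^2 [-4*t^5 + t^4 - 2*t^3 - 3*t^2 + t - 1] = -80*t^3 + 12*t^2 - 12*t - 6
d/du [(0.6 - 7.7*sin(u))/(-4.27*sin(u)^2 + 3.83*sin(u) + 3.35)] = (-32.879*sin(u)^2 + 5.124*sin(u) - 28.093)*cos(u)/(18.2329*sin(u)^4 - 32.7082*sin(u)^3 - 13.9401*sin(u)^2 + 25.661*sin(u) + 11.2225)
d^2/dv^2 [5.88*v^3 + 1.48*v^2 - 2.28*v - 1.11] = 35.28*v + 2.96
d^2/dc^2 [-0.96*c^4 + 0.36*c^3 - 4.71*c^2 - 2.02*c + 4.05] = -11.52*c^2 + 2.16*c - 9.42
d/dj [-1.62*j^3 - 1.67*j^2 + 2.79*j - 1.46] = -4.86*j^2 - 3.34*j + 2.79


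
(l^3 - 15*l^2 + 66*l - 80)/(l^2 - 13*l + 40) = l - 2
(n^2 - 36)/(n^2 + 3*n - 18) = (n - 6)/(n - 3)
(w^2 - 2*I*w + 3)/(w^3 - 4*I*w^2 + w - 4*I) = (w - 3*I)/(w^2 - 5*I*w - 4)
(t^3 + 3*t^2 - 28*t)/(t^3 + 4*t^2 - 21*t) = (t - 4)/(t - 3)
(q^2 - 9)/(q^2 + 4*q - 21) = (q + 3)/(q + 7)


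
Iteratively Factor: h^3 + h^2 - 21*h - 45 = (h + 3)*(h^2 - 2*h - 15) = (h + 3)^2*(h - 5)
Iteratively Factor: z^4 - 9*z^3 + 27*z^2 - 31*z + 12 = (z - 4)*(z^3 - 5*z^2 + 7*z - 3) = (z - 4)*(z - 1)*(z^2 - 4*z + 3) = (z - 4)*(z - 1)^2*(z - 3)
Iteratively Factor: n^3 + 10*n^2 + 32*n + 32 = (n + 4)*(n^2 + 6*n + 8) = (n + 4)^2*(n + 2)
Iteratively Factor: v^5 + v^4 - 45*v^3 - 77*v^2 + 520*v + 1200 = (v + 4)*(v^4 - 3*v^3 - 33*v^2 + 55*v + 300) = (v + 4)^2*(v^3 - 7*v^2 - 5*v + 75) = (v - 5)*(v + 4)^2*(v^2 - 2*v - 15) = (v - 5)^2*(v + 4)^2*(v + 3)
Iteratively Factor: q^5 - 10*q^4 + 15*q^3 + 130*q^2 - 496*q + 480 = (q + 4)*(q^4 - 14*q^3 + 71*q^2 - 154*q + 120) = (q - 5)*(q + 4)*(q^3 - 9*q^2 + 26*q - 24) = (q - 5)*(q - 3)*(q + 4)*(q^2 - 6*q + 8) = (q - 5)*(q - 3)*(q - 2)*(q + 4)*(q - 4)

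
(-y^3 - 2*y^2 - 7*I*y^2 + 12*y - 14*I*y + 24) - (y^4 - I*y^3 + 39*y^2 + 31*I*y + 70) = -y^4 - y^3 + I*y^3 - 41*y^2 - 7*I*y^2 + 12*y - 45*I*y - 46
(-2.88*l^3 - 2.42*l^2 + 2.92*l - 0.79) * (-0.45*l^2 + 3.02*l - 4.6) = 1.296*l^5 - 7.6086*l^4 + 4.6256*l^3 + 20.3059*l^2 - 15.8178*l + 3.634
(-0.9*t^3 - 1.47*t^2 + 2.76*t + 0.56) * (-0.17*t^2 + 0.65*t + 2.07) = 0.153*t^5 - 0.3351*t^4 - 3.2877*t^3 - 1.3441*t^2 + 6.0772*t + 1.1592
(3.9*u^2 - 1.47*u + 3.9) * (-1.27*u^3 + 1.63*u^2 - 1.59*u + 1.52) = -4.953*u^5 + 8.2239*u^4 - 13.5501*u^3 + 14.6223*u^2 - 8.4354*u + 5.928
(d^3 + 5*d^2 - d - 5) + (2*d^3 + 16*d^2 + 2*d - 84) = 3*d^3 + 21*d^2 + d - 89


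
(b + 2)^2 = b^2 + 4*b + 4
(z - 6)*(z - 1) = z^2 - 7*z + 6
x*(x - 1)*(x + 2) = x^3 + x^2 - 2*x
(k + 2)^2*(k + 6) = k^3 + 10*k^2 + 28*k + 24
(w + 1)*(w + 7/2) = w^2 + 9*w/2 + 7/2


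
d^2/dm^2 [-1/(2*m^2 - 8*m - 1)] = 4*(-2*m^2 + 8*m + 8*(m - 2)^2 + 1)/(-2*m^2 + 8*m + 1)^3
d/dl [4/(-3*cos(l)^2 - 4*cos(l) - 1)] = -8*(3*cos(l) + 2)*sin(l)/(3*cos(l)^2 + 4*cos(l) + 1)^2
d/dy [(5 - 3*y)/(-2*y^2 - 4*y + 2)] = (-3*y^2 + 10*y + 7)/(2*(y^4 + 4*y^3 + 2*y^2 - 4*y + 1))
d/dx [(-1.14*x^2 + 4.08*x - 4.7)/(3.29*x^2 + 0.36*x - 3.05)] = (-13.8336*x^2 + 37.88*x - 10.752)/(10.8241*x^4 + 2.3688*x^3 - 19.9394*x^2 - 2.196*x + 9.3025)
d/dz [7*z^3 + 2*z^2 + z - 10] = 21*z^2 + 4*z + 1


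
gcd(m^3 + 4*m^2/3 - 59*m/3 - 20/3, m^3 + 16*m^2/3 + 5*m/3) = m^2 + 16*m/3 + 5/3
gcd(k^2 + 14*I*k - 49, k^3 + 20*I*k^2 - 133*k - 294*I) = k^2 + 14*I*k - 49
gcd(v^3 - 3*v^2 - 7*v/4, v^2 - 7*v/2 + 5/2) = 1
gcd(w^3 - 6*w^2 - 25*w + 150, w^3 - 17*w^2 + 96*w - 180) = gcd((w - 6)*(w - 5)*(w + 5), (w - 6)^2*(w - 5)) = w^2 - 11*w + 30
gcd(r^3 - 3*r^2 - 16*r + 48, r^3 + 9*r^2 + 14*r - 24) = r + 4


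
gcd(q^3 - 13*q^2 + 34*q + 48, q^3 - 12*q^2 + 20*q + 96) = q^2 - 14*q + 48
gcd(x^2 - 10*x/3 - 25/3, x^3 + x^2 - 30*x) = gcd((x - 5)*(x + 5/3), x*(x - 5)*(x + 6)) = x - 5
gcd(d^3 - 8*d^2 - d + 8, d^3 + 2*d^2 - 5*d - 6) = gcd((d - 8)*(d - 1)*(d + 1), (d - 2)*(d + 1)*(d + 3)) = d + 1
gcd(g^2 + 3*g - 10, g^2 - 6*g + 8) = g - 2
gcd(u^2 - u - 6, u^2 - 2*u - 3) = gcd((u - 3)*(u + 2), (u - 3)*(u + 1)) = u - 3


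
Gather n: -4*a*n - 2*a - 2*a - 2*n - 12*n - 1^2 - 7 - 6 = -4*a + n*(-4*a - 14) - 14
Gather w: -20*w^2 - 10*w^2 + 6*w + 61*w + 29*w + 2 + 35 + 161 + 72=-30*w^2 + 96*w + 270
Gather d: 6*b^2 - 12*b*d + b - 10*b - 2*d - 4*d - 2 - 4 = 6*b^2 - 9*b + d*(-12*b - 6) - 6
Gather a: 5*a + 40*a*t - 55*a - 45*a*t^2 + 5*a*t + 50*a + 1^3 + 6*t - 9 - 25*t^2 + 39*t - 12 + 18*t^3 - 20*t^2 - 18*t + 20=a*(-45*t^2 + 45*t) + 18*t^3 - 45*t^2 + 27*t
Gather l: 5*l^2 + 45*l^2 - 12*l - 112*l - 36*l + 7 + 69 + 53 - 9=50*l^2 - 160*l + 120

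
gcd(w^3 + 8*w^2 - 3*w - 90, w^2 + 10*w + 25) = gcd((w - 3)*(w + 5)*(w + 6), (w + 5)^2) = w + 5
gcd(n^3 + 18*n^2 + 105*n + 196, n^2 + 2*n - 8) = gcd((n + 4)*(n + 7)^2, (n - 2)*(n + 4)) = n + 4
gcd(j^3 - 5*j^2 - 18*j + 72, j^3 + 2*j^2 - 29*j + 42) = j - 3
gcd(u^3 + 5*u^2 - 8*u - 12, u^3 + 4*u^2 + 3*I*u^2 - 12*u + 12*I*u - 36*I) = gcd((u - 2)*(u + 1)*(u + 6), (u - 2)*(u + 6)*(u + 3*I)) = u^2 + 4*u - 12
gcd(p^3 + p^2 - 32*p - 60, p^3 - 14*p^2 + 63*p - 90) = p - 6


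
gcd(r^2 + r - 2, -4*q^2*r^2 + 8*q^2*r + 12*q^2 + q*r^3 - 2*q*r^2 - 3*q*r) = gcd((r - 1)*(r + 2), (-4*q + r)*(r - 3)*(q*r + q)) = 1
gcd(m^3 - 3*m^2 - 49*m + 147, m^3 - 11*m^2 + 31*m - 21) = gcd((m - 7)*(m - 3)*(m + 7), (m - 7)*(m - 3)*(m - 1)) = m^2 - 10*m + 21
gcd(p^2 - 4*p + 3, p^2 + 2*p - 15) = p - 3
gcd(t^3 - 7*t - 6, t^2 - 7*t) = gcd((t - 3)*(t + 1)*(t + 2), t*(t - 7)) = 1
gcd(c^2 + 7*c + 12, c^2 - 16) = c + 4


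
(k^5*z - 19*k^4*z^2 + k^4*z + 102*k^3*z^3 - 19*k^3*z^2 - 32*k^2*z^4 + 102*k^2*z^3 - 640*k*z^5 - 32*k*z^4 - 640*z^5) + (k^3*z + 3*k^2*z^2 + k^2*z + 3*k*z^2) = k^5*z - 19*k^4*z^2 + k^4*z + 102*k^3*z^3 - 19*k^3*z^2 + k^3*z - 32*k^2*z^4 + 102*k^2*z^3 + 3*k^2*z^2 + k^2*z - 640*k*z^5 - 32*k*z^4 + 3*k*z^2 - 640*z^5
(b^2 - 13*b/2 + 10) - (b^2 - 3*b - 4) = 14 - 7*b/2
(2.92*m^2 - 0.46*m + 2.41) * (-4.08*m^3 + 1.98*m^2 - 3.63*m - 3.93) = -11.9136*m^5 + 7.6584*m^4 - 21.3432*m^3 - 5.034*m^2 - 6.9405*m - 9.4713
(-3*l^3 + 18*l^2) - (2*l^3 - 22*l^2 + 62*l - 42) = -5*l^3 + 40*l^2 - 62*l + 42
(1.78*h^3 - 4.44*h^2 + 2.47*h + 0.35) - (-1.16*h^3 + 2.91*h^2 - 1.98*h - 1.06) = 2.94*h^3 - 7.35*h^2 + 4.45*h + 1.41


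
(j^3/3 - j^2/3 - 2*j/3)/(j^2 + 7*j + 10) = j*(j^2 - j - 2)/(3*(j^2 + 7*j + 10))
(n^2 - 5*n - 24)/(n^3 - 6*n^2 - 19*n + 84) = (n^2 - 5*n - 24)/(n^3 - 6*n^2 - 19*n + 84)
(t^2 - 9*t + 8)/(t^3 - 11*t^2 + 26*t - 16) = 1/(t - 2)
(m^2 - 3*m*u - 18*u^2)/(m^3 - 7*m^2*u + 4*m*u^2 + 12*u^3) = (-m - 3*u)/(-m^2 + m*u + 2*u^2)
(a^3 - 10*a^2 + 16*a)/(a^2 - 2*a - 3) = a*(-a^2 + 10*a - 16)/(-a^2 + 2*a + 3)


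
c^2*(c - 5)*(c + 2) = c^4 - 3*c^3 - 10*c^2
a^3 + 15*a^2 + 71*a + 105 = (a + 3)*(a + 5)*(a + 7)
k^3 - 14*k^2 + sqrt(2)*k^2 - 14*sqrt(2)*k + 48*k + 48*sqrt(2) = (k - 8)*(k - 6)*(k + sqrt(2))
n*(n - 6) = n^2 - 6*n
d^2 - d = d*(d - 1)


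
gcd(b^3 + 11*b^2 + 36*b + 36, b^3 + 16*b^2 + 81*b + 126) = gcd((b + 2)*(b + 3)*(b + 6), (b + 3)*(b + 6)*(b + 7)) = b^2 + 9*b + 18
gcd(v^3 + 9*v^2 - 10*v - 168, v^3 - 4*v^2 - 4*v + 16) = v - 4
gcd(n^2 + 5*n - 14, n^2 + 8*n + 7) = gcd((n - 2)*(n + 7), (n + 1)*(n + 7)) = n + 7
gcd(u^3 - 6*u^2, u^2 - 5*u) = u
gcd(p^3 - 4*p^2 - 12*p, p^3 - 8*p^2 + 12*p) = p^2 - 6*p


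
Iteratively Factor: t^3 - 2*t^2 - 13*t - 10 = (t - 5)*(t^2 + 3*t + 2) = (t - 5)*(t + 1)*(t + 2)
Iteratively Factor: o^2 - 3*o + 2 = (o - 2)*(o - 1)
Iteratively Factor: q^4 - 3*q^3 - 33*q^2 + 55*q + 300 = (q + 4)*(q^3 - 7*q^2 - 5*q + 75) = (q - 5)*(q + 4)*(q^2 - 2*q - 15) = (q - 5)^2*(q + 4)*(q + 3)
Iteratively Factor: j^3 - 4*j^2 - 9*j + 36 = (j + 3)*(j^2 - 7*j + 12) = (j - 3)*(j + 3)*(j - 4)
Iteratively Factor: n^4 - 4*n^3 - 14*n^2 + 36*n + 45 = (n + 1)*(n^3 - 5*n^2 - 9*n + 45) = (n - 3)*(n + 1)*(n^2 - 2*n - 15) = (n - 3)*(n + 1)*(n + 3)*(n - 5)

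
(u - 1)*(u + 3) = u^2 + 2*u - 3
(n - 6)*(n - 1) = n^2 - 7*n + 6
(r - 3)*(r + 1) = r^2 - 2*r - 3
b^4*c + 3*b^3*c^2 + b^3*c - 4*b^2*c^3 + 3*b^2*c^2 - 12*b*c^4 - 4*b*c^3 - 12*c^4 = (b - 2*c)*(b + 2*c)*(b + 3*c)*(b*c + c)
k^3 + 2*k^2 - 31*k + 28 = (k - 4)*(k - 1)*(k + 7)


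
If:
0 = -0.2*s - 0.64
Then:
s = -3.20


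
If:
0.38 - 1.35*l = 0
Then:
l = 0.28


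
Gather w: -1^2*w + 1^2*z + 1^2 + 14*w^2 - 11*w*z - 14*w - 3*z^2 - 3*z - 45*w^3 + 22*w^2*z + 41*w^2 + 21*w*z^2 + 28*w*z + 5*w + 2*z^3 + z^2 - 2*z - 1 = -45*w^3 + w^2*(22*z + 55) + w*(21*z^2 + 17*z - 10) + 2*z^3 - 2*z^2 - 4*z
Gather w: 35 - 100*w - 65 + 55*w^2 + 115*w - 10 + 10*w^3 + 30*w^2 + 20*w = 10*w^3 + 85*w^2 + 35*w - 40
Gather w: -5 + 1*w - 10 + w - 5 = 2*w - 20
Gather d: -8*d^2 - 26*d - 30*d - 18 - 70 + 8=-8*d^2 - 56*d - 80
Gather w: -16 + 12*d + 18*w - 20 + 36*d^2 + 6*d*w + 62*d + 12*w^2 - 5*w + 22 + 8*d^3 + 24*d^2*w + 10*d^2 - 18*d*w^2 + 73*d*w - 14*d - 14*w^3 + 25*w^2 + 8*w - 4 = 8*d^3 + 46*d^2 + 60*d - 14*w^3 + w^2*(37 - 18*d) + w*(24*d^2 + 79*d + 21) - 18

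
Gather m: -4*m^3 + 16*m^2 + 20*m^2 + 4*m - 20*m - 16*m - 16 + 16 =-4*m^3 + 36*m^2 - 32*m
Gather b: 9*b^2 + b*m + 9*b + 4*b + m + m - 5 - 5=9*b^2 + b*(m + 13) + 2*m - 10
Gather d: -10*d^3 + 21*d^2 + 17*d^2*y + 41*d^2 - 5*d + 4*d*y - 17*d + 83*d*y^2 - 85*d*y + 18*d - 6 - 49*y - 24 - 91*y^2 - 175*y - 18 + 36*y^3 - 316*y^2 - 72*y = -10*d^3 + d^2*(17*y + 62) + d*(83*y^2 - 81*y - 4) + 36*y^3 - 407*y^2 - 296*y - 48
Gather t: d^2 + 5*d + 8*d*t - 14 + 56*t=d^2 + 5*d + t*(8*d + 56) - 14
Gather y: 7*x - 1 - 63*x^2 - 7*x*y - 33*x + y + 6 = -63*x^2 - 26*x + y*(1 - 7*x) + 5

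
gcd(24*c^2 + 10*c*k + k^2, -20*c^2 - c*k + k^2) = 4*c + k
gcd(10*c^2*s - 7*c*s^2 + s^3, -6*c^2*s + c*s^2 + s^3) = -2*c*s + s^2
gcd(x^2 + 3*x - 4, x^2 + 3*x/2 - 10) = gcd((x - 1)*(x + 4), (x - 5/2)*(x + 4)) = x + 4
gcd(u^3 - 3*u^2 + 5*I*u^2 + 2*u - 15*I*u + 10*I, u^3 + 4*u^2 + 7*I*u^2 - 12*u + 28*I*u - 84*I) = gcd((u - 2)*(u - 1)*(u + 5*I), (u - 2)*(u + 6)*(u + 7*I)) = u - 2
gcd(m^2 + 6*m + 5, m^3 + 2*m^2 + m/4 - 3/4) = m + 1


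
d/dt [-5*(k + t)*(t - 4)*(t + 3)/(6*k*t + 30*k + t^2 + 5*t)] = 5*((k + t)*(t - 4)*(t + 3)*(6*k + 2*t + 5) - ((k + t)*(t - 4) + (k + t)*(t + 3) + (t - 4)*(t + 3))*(6*k*t + 30*k + t^2 + 5*t))/(6*k*t + 30*k + t^2 + 5*t)^2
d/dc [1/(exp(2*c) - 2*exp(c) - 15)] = 2*(1 - exp(c))*exp(c)/(-exp(2*c) + 2*exp(c) + 15)^2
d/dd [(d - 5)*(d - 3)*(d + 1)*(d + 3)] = 4*d^3 - 12*d^2 - 28*d + 36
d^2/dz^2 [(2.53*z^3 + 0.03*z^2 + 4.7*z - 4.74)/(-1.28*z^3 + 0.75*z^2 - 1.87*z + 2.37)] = (-4.95590399999999*z^6 - 9.86803200000003*z^5 + 28.594944*z^4 - 65.6524860000001*z^3 - 19.4273639999999*z^2 + 11.249442*z - 25.696962)/(2.097152*z^9 - 3.6864*z^8 + 11.351424*z^7 - 22.842099*z^6 + 30.234921*z^5 - 45.904392*z^4 + 48.051649*z^3 - 37.500984*z^2 + 31.510809*z - 13.312053)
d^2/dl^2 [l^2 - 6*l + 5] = 2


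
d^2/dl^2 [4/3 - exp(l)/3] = -exp(l)/3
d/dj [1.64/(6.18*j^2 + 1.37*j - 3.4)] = (-20.2704*j - 2.2468)/(6.18*j^2 + 1.37*j - 3.4)^2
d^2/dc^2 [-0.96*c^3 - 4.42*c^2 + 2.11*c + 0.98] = -5.76*c - 8.84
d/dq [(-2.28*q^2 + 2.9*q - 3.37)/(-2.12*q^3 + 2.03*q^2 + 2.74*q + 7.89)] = (-4.8336*q^4 + 12.296*q^3 - 33.5674*q^2 - 22.2962*q + 32.1148)/(4.4944*q^6 - 8.6072*q^5 - 7.4967*q^4 - 22.3292*q^3 + 39.541*q^2 + 43.2372*q + 62.2521)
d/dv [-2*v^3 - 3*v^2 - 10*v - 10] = -6*v^2 - 6*v - 10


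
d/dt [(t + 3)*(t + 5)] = 2*t + 8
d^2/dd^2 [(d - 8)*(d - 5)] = 2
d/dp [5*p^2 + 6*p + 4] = 10*p + 6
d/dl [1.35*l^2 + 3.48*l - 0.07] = 2.7*l + 3.48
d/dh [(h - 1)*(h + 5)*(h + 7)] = 3*h^2 + 22*h + 23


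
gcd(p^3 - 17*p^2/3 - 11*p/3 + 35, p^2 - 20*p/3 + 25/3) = p - 5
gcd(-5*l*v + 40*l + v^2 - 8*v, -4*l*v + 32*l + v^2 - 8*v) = v - 8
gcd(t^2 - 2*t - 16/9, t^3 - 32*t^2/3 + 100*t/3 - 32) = t - 8/3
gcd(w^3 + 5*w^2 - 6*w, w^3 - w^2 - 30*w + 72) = w + 6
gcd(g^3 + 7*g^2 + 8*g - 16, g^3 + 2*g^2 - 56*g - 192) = g + 4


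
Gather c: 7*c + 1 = 7*c + 1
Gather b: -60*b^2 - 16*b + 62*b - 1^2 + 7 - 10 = -60*b^2 + 46*b - 4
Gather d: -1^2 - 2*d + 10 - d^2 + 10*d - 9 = -d^2 + 8*d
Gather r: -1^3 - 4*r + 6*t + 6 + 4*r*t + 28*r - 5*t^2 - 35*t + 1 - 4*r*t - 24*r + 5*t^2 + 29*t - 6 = 0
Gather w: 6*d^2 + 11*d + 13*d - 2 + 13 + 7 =6*d^2 + 24*d + 18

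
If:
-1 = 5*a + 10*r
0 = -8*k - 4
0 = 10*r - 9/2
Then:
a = -11/10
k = -1/2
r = 9/20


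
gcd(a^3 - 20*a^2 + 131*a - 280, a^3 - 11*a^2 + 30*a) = a - 5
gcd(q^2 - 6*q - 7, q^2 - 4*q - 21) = q - 7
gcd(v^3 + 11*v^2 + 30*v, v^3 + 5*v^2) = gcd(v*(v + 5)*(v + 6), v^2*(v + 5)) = v^2 + 5*v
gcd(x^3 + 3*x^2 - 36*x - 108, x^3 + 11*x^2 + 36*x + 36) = x^2 + 9*x + 18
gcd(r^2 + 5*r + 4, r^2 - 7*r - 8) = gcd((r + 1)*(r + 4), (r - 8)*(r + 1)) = r + 1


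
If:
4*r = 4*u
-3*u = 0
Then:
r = 0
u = 0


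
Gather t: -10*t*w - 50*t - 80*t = t*(-10*w - 130)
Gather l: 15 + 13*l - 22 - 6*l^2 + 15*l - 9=-6*l^2 + 28*l - 16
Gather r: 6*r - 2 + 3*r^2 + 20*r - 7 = 3*r^2 + 26*r - 9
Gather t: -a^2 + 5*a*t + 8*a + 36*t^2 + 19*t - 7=-a^2 + 8*a + 36*t^2 + t*(5*a + 19) - 7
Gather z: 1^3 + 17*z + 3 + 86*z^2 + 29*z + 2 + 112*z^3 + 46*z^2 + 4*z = 112*z^3 + 132*z^2 + 50*z + 6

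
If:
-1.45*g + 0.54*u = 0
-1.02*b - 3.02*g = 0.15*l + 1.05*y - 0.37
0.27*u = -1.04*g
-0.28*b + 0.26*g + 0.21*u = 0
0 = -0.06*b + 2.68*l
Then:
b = 0.00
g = 0.00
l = 0.00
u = 0.00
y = 0.35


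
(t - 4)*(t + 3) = t^2 - t - 12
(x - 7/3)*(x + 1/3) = x^2 - 2*x - 7/9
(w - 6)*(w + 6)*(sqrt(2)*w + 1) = sqrt(2)*w^3 + w^2 - 36*sqrt(2)*w - 36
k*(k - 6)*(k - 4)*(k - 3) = k^4 - 13*k^3 + 54*k^2 - 72*k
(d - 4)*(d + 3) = d^2 - d - 12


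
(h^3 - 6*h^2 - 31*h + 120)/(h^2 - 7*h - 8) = (h^2 + 2*h - 15)/(h + 1)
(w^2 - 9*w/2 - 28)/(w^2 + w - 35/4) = 2*(w - 8)/(2*w - 5)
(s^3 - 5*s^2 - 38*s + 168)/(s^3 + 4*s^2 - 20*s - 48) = (s - 7)/(s + 2)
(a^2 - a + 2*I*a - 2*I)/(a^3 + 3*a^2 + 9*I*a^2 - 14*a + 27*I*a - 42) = (a - 1)/(a^2 + a*(3 + 7*I) + 21*I)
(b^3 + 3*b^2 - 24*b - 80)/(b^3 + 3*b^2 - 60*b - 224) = (b^2 - b - 20)/(b^2 - b - 56)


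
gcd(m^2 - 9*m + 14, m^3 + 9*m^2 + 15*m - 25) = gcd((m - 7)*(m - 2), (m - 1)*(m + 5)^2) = 1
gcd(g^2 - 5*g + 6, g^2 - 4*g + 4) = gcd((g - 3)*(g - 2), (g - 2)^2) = g - 2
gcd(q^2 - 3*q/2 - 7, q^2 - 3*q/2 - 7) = q^2 - 3*q/2 - 7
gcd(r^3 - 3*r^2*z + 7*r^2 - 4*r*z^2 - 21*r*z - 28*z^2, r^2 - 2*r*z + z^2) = 1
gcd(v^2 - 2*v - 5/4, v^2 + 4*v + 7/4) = v + 1/2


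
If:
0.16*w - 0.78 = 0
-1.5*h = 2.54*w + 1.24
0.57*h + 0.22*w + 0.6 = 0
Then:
No Solution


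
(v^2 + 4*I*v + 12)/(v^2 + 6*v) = (v^2 + 4*I*v + 12)/(v*(v + 6))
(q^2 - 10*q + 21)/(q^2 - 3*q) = (q - 7)/q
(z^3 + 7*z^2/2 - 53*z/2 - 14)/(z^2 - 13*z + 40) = (2*z^3 + 7*z^2 - 53*z - 28)/(2*(z^2 - 13*z + 40))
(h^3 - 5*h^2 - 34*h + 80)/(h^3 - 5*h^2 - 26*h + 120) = (h^2 - 10*h + 16)/(h^2 - 10*h + 24)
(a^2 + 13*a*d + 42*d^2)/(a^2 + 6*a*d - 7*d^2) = (a + 6*d)/(a - d)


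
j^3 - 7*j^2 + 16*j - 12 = (j - 3)*(j - 2)^2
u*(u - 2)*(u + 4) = u^3 + 2*u^2 - 8*u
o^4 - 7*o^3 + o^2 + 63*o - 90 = (o - 5)*(o - 3)*(o - 2)*(o + 3)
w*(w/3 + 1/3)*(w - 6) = w^3/3 - 5*w^2/3 - 2*w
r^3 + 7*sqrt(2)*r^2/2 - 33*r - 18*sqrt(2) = (r - 3*sqrt(2))*(r + sqrt(2)/2)*(r + 6*sqrt(2))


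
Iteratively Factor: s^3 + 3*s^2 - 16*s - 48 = (s + 4)*(s^2 - s - 12) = (s - 4)*(s + 4)*(s + 3)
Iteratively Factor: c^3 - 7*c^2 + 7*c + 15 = (c - 3)*(c^2 - 4*c - 5) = (c - 3)*(c + 1)*(c - 5)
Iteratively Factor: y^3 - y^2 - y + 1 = (y + 1)*(y^2 - 2*y + 1) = (y - 1)*(y + 1)*(y - 1)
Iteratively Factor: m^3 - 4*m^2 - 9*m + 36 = (m - 3)*(m^2 - m - 12) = (m - 3)*(m + 3)*(m - 4)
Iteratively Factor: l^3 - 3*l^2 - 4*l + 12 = (l - 3)*(l^2 - 4) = (l - 3)*(l - 2)*(l + 2)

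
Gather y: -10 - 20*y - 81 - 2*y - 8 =-22*y - 99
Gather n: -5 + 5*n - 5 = 5*n - 10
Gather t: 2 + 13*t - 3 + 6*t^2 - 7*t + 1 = 6*t^2 + 6*t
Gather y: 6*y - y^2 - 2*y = -y^2 + 4*y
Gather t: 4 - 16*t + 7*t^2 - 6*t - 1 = 7*t^2 - 22*t + 3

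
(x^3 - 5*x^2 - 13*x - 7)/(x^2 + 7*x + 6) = (x^2 - 6*x - 7)/(x + 6)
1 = 1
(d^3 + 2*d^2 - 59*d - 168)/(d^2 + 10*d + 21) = d - 8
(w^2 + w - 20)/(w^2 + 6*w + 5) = (w - 4)/(w + 1)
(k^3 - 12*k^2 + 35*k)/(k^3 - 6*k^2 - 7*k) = (k - 5)/(k + 1)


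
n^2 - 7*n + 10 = (n - 5)*(n - 2)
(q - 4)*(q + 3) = q^2 - q - 12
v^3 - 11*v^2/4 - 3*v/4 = v*(v - 3)*(v + 1/4)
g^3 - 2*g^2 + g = g*(g - 1)^2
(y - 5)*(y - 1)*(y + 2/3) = y^3 - 16*y^2/3 + y + 10/3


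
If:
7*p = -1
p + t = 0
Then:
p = -1/7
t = 1/7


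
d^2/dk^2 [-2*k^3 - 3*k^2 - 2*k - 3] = -12*k - 6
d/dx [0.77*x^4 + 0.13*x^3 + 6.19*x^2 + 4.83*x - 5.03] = 3.08*x^3 + 0.39*x^2 + 12.38*x + 4.83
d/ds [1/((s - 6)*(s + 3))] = (3 - 2*s)/(s^4 - 6*s^3 - 27*s^2 + 108*s + 324)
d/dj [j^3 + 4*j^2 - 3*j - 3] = 3*j^2 + 8*j - 3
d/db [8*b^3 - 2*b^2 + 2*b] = 24*b^2 - 4*b + 2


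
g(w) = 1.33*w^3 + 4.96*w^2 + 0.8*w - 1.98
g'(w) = 3.99*w^2 + 9.92*w + 0.8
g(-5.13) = -55.11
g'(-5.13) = 54.91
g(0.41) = -0.73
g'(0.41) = 5.54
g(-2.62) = 6.05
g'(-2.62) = 2.20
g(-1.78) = 4.81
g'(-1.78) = -4.22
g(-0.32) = -1.77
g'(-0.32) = -1.97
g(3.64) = 130.79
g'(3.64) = 89.77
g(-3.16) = 3.05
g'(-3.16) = 9.30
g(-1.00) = 0.85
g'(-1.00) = -5.13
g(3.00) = 80.97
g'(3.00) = 66.47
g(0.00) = -1.98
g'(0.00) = 0.80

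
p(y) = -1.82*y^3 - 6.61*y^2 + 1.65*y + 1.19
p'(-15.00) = -1028.55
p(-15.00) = 4631.69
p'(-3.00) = -7.83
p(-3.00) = -14.11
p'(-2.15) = 4.83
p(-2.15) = -14.82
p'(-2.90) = -5.93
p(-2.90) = -14.80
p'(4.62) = -175.97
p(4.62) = -311.75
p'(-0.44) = 6.41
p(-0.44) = -0.66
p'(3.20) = -96.56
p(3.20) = -120.85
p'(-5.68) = -99.41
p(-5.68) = 112.08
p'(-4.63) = -54.19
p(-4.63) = 32.49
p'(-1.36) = 9.53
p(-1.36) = -8.70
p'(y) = -5.46*y^2 - 13.22*y + 1.65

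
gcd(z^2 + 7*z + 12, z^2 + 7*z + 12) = z^2 + 7*z + 12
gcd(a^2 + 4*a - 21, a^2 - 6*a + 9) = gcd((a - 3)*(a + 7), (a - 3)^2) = a - 3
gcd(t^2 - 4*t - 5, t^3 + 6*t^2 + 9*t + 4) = t + 1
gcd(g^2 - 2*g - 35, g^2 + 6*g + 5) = g + 5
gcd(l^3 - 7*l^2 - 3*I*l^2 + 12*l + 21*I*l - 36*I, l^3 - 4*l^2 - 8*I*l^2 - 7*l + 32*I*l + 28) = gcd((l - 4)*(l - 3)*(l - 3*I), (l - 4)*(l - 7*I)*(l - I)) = l - 4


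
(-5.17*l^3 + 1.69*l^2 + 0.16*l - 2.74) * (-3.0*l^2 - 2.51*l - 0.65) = 15.51*l^5 + 7.9067*l^4 - 1.3614*l^3 + 6.7199*l^2 + 6.7734*l + 1.781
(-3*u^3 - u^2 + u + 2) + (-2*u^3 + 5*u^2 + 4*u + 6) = -5*u^3 + 4*u^2 + 5*u + 8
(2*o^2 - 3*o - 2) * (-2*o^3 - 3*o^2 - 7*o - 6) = -4*o^5 - o^3 + 15*o^2 + 32*o + 12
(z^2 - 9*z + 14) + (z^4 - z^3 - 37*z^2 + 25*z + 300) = z^4 - z^3 - 36*z^2 + 16*z + 314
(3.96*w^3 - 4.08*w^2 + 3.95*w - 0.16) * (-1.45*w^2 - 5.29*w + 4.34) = -5.742*w^5 - 15.0324*w^4 + 33.0421*w^3 - 38.3707*w^2 + 17.9894*w - 0.6944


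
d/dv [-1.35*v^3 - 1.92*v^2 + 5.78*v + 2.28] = -4.05*v^2 - 3.84*v + 5.78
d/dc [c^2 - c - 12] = 2*c - 1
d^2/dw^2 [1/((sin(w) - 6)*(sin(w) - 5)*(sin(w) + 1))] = (-9*sin(w)^5 + 119*sin(w)^4 - 545*sin(w)^3 + 1225*sin(w)^2 - 2072*sin(w) + 1322)/((sin(w) - 6)^3*(sin(w) - 5)^3*(sin(w) + 1)^2)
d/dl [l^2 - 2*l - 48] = 2*l - 2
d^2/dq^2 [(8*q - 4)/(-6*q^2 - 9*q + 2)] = 24*(-3*(2*q - 1)*(4*q + 3)^2 + 4*(3*q + 1)*(6*q^2 + 9*q - 2))/(6*q^2 + 9*q - 2)^3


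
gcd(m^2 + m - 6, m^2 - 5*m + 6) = m - 2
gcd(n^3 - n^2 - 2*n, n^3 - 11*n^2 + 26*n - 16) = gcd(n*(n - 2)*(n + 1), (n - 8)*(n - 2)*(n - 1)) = n - 2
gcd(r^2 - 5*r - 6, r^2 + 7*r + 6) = r + 1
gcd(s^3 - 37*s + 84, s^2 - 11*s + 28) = s - 4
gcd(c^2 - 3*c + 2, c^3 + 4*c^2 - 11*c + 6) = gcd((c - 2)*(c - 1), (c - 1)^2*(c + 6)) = c - 1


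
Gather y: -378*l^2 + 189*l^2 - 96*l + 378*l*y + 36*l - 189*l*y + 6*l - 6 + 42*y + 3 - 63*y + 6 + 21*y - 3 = -189*l^2 + 189*l*y - 54*l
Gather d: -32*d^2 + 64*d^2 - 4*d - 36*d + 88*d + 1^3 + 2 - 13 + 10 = 32*d^2 + 48*d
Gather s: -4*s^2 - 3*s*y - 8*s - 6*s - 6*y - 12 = -4*s^2 + s*(-3*y - 14) - 6*y - 12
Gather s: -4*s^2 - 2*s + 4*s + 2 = -4*s^2 + 2*s + 2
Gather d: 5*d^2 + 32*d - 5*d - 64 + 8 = 5*d^2 + 27*d - 56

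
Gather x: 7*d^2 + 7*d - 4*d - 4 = 7*d^2 + 3*d - 4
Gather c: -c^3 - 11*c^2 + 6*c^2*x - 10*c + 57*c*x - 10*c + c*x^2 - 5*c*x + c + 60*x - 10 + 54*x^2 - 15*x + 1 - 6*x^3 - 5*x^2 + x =-c^3 + c^2*(6*x - 11) + c*(x^2 + 52*x - 19) - 6*x^3 + 49*x^2 + 46*x - 9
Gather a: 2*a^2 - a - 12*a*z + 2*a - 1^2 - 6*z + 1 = 2*a^2 + a*(1 - 12*z) - 6*z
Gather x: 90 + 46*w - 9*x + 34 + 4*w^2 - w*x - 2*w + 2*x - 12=4*w^2 + 44*w + x*(-w - 7) + 112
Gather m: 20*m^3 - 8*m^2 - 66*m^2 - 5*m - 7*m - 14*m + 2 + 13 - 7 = 20*m^3 - 74*m^2 - 26*m + 8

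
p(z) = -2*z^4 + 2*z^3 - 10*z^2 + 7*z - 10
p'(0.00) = 7.00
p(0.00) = -10.00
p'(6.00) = -1625.00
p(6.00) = -2488.00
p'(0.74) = -7.76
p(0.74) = -10.09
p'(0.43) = -1.13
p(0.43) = -8.75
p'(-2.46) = 211.61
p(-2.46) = -190.75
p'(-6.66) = 2769.60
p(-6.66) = -5025.83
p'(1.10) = -18.39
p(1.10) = -14.67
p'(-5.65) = 1754.43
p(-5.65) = -2767.59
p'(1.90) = -64.21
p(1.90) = -45.15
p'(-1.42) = 70.40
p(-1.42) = -53.96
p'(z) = -8*z^3 + 6*z^2 - 20*z + 7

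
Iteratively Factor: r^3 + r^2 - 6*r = (r)*(r^2 + r - 6) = r*(r - 2)*(r + 3)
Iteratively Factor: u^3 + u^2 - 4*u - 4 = (u - 2)*(u^2 + 3*u + 2) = (u - 2)*(u + 1)*(u + 2)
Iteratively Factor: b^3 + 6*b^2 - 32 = (b + 4)*(b^2 + 2*b - 8) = (b - 2)*(b + 4)*(b + 4)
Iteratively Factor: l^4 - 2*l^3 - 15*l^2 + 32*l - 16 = (l - 1)*(l^3 - l^2 - 16*l + 16) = (l - 4)*(l - 1)*(l^2 + 3*l - 4) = (l - 4)*(l - 1)^2*(l + 4)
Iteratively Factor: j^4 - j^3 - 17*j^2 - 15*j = (j + 3)*(j^3 - 4*j^2 - 5*j) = (j - 5)*(j + 3)*(j^2 + j) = (j - 5)*(j + 1)*(j + 3)*(j)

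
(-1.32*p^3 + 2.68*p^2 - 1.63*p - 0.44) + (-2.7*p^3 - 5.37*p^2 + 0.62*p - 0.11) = -4.02*p^3 - 2.69*p^2 - 1.01*p - 0.55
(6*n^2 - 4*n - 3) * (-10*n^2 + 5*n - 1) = -60*n^4 + 70*n^3 + 4*n^2 - 11*n + 3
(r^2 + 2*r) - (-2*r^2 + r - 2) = 3*r^2 + r + 2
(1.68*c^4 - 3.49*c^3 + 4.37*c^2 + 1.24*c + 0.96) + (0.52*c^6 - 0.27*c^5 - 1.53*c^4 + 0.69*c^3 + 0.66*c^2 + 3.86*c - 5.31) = 0.52*c^6 - 0.27*c^5 + 0.15*c^4 - 2.8*c^3 + 5.03*c^2 + 5.1*c - 4.35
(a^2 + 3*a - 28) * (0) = 0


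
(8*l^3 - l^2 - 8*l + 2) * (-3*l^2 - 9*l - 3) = -24*l^5 - 69*l^4 + 9*l^3 + 69*l^2 + 6*l - 6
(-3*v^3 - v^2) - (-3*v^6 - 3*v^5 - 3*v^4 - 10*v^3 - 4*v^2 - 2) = 3*v^6 + 3*v^5 + 3*v^4 + 7*v^3 + 3*v^2 + 2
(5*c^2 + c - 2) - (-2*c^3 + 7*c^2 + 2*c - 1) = 2*c^3 - 2*c^2 - c - 1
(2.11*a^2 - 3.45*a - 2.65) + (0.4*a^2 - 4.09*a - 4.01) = 2.51*a^2 - 7.54*a - 6.66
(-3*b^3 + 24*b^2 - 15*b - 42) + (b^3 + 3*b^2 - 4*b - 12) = -2*b^3 + 27*b^2 - 19*b - 54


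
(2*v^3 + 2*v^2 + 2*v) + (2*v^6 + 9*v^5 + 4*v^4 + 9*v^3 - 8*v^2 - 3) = 2*v^6 + 9*v^5 + 4*v^4 + 11*v^3 - 6*v^2 + 2*v - 3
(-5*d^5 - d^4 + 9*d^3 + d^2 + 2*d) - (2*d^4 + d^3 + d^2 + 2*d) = -5*d^5 - 3*d^4 + 8*d^3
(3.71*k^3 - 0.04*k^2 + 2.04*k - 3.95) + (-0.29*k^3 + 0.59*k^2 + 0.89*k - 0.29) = 3.42*k^3 + 0.55*k^2 + 2.93*k - 4.24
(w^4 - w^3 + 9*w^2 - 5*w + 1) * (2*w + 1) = 2*w^5 - w^4 + 17*w^3 - w^2 - 3*w + 1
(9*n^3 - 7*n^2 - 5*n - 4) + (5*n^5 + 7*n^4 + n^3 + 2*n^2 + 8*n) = 5*n^5 + 7*n^4 + 10*n^3 - 5*n^2 + 3*n - 4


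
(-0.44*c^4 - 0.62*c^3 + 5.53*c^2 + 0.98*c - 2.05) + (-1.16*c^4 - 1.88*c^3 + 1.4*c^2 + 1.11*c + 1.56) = -1.6*c^4 - 2.5*c^3 + 6.93*c^2 + 2.09*c - 0.49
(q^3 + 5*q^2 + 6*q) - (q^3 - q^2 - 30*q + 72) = 6*q^2 + 36*q - 72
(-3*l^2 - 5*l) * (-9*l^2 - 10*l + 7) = 27*l^4 + 75*l^3 + 29*l^2 - 35*l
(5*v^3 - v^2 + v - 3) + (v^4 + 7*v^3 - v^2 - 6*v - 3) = v^4 + 12*v^3 - 2*v^2 - 5*v - 6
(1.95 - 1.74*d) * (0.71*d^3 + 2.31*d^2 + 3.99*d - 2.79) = -1.2354*d^4 - 2.6349*d^3 - 2.4381*d^2 + 12.6351*d - 5.4405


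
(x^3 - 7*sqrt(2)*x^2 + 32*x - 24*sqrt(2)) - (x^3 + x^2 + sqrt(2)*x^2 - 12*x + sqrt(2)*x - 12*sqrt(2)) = -8*sqrt(2)*x^2 - x^2 - sqrt(2)*x + 44*x - 12*sqrt(2)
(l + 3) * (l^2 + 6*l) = l^3 + 9*l^2 + 18*l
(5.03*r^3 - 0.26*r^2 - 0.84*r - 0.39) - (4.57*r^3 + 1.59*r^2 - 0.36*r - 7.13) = 0.46*r^3 - 1.85*r^2 - 0.48*r + 6.74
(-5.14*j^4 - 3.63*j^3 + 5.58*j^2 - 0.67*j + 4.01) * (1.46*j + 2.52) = -7.5044*j^5 - 18.2526*j^4 - 1.0008*j^3 + 13.0834*j^2 + 4.1662*j + 10.1052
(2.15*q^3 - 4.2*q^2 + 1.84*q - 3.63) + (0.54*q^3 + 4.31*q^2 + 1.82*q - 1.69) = 2.69*q^3 + 0.109999999999999*q^2 + 3.66*q - 5.32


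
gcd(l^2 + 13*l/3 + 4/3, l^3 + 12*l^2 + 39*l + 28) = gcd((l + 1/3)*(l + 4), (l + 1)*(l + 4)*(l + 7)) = l + 4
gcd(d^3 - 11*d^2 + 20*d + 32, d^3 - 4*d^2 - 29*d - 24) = d^2 - 7*d - 8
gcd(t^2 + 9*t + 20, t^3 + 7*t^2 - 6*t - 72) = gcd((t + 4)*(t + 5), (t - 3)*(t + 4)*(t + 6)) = t + 4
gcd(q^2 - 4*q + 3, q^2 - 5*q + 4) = q - 1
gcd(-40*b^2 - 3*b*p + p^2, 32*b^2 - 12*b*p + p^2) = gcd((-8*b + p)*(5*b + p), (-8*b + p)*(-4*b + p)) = -8*b + p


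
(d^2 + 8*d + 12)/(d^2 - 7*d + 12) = (d^2 + 8*d + 12)/(d^2 - 7*d + 12)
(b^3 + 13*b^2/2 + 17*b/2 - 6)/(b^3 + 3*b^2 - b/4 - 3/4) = 2*(b + 4)/(2*b + 1)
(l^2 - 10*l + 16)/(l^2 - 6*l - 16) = (l - 2)/(l + 2)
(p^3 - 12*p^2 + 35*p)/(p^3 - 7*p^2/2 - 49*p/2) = 2*(p - 5)/(2*p + 7)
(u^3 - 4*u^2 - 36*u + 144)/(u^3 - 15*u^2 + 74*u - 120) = (u + 6)/(u - 5)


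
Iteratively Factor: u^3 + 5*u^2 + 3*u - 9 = (u + 3)*(u^2 + 2*u - 3) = (u - 1)*(u + 3)*(u + 3)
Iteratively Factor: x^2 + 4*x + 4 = (x + 2)*(x + 2)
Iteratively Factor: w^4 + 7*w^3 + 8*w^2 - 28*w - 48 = (w + 4)*(w^3 + 3*w^2 - 4*w - 12) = (w + 2)*(w + 4)*(w^2 + w - 6) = (w + 2)*(w + 3)*(w + 4)*(w - 2)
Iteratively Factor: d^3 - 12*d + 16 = (d + 4)*(d^2 - 4*d + 4) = (d - 2)*(d + 4)*(d - 2)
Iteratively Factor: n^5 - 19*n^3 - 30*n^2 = (n + 2)*(n^4 - 2*n^3 - 15*n^2) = (n + 2)*(n + 3)*(n^3 - 5*n^2) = (n - 5)*(n + 2)*(n + 3)*(n^2) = n*(n - 5)*(n + 2)*(n + 3)*(n)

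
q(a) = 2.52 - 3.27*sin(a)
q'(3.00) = 3.24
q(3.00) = 2.06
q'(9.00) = 2.98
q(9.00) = 1.17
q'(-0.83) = -2.21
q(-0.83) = 4.93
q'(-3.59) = 2.95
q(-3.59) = 1.10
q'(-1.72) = 0.49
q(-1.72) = 5.75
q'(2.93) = 3.20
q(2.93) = 1.83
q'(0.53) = -2.82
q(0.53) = 0.87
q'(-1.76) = 0.62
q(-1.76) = 5.73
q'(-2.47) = 2.56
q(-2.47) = 4.55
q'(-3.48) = 3.08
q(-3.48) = 1.43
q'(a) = -3.27*cos(a)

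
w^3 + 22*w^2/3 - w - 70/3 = (w - 5/3)*(w + 2)*(w + 7)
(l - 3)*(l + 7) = l^2 + 4*l - 21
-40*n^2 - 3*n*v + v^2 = (-8*n + v)*(5*n + v)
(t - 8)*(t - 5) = t^2 - 13*t + 40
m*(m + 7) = m^2 + 7*m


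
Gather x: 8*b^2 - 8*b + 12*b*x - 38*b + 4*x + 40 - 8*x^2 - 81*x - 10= 8*b^2 - 46*b - 8*x^2 + x*(12*b - 77) + 30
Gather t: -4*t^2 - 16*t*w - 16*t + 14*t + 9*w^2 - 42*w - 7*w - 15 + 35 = -4*t^2 + t*(-16*w - 2) + 9*w^2 - 49*w + 20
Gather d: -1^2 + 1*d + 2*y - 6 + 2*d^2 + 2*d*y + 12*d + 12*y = 2*d^2 + d*(2*y + 13) + 14*y - 7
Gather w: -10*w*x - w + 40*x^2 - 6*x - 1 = w*(-10*x - 1) + 40*x^2 - 6*x - 1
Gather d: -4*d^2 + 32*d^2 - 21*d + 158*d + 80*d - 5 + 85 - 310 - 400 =28*d^2 + 217*d - 630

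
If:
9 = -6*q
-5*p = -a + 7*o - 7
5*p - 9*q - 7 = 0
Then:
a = 7*o - 27/2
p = -13/10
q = -3/2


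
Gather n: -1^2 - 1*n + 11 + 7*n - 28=6*n - 18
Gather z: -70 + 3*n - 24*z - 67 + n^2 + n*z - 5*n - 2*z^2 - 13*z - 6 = n^2 - 2*n - 2*z^2 + z*(n - 37) - 143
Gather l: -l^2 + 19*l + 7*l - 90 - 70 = -l^2 + 26*l - 160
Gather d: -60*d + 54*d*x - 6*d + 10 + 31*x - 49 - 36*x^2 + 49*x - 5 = d*(54*x - 66) - 36*x^2 + 80*x - 44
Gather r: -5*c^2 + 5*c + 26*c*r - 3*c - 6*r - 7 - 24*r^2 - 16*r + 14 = -5*c^2 + 2*c - 24*r^2 + r*(26*c - 22) + 7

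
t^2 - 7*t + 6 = (t - 6)*(t - 1)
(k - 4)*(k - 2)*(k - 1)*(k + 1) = k^4 - 6*k^3 + 7*k^2 + 6*k - 8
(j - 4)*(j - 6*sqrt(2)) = j^2 - 6*sqrt(2)*j - 4*j + 24*sqrt(2)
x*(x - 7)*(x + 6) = x^3 - x^2 - 42*x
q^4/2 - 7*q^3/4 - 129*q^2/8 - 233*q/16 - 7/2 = (q/2 + 1/4)*(q - 8)*(q + 1/2)*(q + 7/2)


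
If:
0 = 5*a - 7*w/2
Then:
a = 7*w/10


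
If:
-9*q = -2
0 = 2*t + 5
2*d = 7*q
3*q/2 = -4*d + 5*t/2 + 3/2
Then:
No Solution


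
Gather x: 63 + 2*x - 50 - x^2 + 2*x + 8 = -x^2 + 4*x + 21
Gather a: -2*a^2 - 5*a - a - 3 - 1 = -2*a^2 - 6*a - 4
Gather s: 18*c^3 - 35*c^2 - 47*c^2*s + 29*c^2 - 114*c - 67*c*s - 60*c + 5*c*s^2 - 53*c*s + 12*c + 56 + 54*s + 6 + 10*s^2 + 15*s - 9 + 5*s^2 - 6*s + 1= 18*c^3 - 6*c^2 - 162*c + s^2*(5*c + 15) + s*(-47*c^2 - 120*c + 63) + 54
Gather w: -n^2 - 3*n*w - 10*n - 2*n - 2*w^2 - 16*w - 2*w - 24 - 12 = -n^2 - 12*n - 2*w^2 + w*(-3*n - 18) - 36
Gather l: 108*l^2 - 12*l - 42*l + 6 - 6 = 108*l^2 - 54*l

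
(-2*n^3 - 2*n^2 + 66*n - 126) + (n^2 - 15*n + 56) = -2*n^3 - n^2 + 51*n - 70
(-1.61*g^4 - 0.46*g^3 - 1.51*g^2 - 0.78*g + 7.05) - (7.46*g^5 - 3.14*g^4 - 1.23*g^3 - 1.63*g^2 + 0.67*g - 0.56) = -7.46*g^5 + 1.53*g^4 + 0.77*g^3 + 0.12*g^2 - 1.45*g + 7.61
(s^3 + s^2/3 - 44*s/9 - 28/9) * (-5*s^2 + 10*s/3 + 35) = -5*s^5 + 5*s^4/3 + 545*s^3/9 + 295*s^2/27 - 4900*s/27 - 980/9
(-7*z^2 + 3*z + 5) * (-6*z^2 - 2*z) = 42*z^4 - 4*z^3 - 36*z^2 - 10*z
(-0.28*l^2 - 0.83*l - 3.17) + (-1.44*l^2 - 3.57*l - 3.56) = -1.72*l^2 - 4.4*l - 6.73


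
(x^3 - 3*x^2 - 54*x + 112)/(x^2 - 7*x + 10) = (x^2 - x - 56)/(x - 5)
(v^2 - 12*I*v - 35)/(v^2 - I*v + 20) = (v - 7*I)/(v + 4*I)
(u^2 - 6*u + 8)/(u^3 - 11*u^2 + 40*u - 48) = (u - 2)/(u^2 - 7*u + 12)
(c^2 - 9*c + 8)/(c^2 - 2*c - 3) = (-c^2 + 9*c - 8)/(-c^2 + 2*c + 3)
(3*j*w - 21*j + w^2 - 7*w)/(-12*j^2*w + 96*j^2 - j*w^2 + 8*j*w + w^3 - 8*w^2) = (w - 7)/(-4*j*w + 32*j + w^2 - 8*w)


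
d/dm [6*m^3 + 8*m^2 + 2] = 2*m*(9*m + 8)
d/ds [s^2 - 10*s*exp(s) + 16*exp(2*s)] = -10*s*exp(s) + 2*s + 32*exp(2*s) - 10*exp(s)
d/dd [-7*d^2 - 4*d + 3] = -14*d - 4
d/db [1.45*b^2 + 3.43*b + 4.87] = 2.9*b + 3.43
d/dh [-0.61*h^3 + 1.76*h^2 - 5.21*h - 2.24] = -1.83*h^2 + 3.52*h - 5.21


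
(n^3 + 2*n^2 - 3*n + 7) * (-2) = -2*n^3 - 4*n^2 + 6*n - 14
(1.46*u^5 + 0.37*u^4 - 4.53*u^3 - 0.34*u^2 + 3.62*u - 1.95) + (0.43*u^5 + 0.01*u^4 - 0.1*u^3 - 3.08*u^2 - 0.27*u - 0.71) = 1.89*u^5 + 0.38*u^4 - 4.63*u^3 - 3.42*u^2 + 3.35*u - 2.66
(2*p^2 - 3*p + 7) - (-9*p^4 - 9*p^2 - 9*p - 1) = 9*p^4 + 11*p^2 + 6*p + 8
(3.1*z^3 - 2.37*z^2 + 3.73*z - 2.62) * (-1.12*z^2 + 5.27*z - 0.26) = -3.472*z^5 + 18.9914*z^4 - 17.4735*z^3 + 23.2077*z^2 - 14.7772*z + 0.6812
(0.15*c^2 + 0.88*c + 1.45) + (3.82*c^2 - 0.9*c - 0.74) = 3.97*c^2 - 0.02*c + 0.71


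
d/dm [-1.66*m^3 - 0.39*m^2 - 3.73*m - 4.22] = -4.98*m^2 - 0.78*m - 3.73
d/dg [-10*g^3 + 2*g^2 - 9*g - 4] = -30*g^2 + 4*g - 9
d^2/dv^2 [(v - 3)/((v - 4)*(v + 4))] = 2*(v^3 - 9*v^2 + 48*v - 48)/(v^6 - 48*v^4 + 768*v^2 - 4096)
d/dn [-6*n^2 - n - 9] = -12*n - 1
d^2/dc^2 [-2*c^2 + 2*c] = -4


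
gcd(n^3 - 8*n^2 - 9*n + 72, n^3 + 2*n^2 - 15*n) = n - 3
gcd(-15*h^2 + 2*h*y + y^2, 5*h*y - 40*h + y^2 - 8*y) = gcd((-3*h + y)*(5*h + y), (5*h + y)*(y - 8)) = 5*h + y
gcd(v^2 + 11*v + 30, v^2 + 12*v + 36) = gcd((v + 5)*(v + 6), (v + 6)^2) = v + 6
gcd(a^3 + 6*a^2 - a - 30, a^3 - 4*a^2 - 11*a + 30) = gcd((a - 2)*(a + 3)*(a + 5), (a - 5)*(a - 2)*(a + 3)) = a^2 + a - 6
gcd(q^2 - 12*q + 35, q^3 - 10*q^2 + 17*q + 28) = q - 7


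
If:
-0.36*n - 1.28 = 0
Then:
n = -3.56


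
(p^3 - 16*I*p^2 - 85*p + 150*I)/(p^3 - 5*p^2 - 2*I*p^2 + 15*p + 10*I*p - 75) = (p^2 - 11*I*p - 30)/(p^2 + p*(-5 + 3*I) - 15*I)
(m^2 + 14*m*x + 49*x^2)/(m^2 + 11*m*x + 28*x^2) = (m + 7*x)/(m + 4*x)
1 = 1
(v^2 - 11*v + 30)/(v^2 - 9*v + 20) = (v - 6)/(v - 4)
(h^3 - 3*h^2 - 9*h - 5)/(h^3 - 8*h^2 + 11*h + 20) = (h + 1)/(h - 4)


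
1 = 1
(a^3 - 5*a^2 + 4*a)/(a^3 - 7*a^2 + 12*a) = (a - 1)/(a - 3)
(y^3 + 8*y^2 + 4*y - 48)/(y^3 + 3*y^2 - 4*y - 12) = (y^2 + 10*y + 24)/(y^2 + 5*y + 6)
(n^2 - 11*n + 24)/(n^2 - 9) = (n - 8)/(n + 3)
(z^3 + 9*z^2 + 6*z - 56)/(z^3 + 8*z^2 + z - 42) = (z + 4)/(z + 3)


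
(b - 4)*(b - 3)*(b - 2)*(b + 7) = b^4 - 2*b^3 - 37*b^2 + 158*b - 168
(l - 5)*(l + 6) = l^2 + l - 30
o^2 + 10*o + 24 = (o + 4)*(o + 6)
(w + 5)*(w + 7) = w^2 + 12*w + 35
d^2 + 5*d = d*(d + 5)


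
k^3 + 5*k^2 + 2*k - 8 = (k - 1)*(k + 2)*(k + 4)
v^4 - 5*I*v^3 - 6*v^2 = v^2*(v - 3*I)*(v - 2*I)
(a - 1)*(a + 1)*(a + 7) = a^3 + 7*a^2 - a - 7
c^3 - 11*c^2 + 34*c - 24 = (c - 6)*(c - 4)*(c - 1)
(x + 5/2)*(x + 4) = x^2 + 13*x/2 + 10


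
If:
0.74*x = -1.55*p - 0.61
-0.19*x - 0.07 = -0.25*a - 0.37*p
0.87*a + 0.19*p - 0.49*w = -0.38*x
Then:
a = 1.46658064516129*x + 0.862451612903226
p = -0.47741935483871*x - 0.393548387096774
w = 3.19431731402238*x + 1.37869124423963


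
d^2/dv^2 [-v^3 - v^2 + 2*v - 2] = -6*v - 2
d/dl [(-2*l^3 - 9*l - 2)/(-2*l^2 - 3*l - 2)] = 2*(2*l^4 + 6*l^3 - 3*l^2 - 4*l + 6)/(4*l^4 + 12*l^3 + 17*l^2 + 12*l + 4)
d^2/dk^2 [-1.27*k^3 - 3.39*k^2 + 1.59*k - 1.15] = -7.62*k - 6.78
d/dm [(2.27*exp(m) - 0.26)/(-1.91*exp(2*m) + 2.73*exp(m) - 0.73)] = (4.3357*exp(2*m) - 0.9932*exp(m) - 0.9473)*exp(m)/(3.6481*exp(4*m) - 10.4286*exp(3*m) + 10.2415*exp(2*m) - 3.9858*exp(m) + 0.5329)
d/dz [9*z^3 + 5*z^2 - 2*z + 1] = 27*z^2 + 10*z - 2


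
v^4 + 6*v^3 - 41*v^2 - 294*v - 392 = (v - 7)*(v + 2)*(v + 4)*(v + 7)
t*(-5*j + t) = -5*j*t + t^2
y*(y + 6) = y^2 + 6*y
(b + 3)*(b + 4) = b^2 + 7*b + 12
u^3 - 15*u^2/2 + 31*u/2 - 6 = (u - 4)*(u - 3)*(u - 1/2)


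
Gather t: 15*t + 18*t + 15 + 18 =33*t + 33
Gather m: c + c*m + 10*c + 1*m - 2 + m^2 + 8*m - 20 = 11*c + m^2 + m*(c + 9) - 22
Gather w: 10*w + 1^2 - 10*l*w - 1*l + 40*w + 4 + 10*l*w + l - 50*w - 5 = 0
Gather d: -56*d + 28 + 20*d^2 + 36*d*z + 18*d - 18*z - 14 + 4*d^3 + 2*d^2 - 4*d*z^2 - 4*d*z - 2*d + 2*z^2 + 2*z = 4*d^3 + 22*d^2 + d*(-4*z^2 + 32*z - 40) + 2*z^2 - 16*z + 14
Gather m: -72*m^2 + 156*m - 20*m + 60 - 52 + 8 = -72*m^2 + 136*m + 16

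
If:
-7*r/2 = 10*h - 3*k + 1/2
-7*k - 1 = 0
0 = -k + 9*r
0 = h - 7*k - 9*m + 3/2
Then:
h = -11/126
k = -1/7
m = 152/567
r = -1/63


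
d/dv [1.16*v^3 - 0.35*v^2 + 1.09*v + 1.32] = 3.48*v^2 - 0.7*v + 1.09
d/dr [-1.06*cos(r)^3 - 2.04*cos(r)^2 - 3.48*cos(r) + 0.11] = (3.18*cos(r)^2 + 4.08*cos(r) + 3.48)*sin(r)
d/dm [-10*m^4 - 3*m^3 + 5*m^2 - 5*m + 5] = -40*m^3 - 9*m^2 + 10*m - 5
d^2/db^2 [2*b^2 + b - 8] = 4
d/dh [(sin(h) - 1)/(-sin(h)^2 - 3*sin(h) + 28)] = (sin(h)^2 - 2*sin(h) + 25)*cos(h)/(sin(h)^2 + 3*sin(h) - 28)^2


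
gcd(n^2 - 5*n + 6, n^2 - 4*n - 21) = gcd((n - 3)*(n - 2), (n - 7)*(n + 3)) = 1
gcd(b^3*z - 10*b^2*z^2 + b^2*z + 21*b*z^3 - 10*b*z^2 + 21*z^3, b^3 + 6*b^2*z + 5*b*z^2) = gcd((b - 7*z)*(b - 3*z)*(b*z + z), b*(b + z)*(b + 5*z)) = 1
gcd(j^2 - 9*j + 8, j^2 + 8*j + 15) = 1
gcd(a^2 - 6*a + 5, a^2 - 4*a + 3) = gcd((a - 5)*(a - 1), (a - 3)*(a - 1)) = a - 1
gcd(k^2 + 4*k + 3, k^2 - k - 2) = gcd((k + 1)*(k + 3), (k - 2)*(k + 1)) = k + 1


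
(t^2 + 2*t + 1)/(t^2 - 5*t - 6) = (t + 1)/(t - 6)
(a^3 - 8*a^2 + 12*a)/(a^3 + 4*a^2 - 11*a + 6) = a*(a^2 - 8*a + 12)/(a^3 + 4*a^2 - 11*a + 6)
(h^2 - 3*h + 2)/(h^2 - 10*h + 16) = (h - 1)/(h - 8)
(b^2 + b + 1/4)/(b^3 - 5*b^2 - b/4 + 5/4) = (2*b + 1)/(2*b^2 - 11*b + 5)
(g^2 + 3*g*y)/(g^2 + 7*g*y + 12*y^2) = g/(g + 4*y)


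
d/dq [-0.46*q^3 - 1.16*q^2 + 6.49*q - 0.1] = -1.38*q^2 - 2.32*q + 6.49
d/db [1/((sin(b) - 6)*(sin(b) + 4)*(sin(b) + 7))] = (-3*sin(b)^2 - 10*sin(b) + 38)*cos(b)/((sin(b) - 6)^2*(sin(b) + 4)^2*(sin(b) + 7)^2)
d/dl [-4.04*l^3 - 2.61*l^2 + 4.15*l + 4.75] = -12.12*l^2 - 5.22*l + 4.15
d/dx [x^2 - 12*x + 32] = 2*x - 12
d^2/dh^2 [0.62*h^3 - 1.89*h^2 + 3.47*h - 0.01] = 3.72*h - 3.78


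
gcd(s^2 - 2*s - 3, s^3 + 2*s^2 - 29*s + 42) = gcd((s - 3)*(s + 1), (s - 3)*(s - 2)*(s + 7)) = s - 3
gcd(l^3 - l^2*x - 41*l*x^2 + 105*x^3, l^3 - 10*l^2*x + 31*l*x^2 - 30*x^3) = l^2 - 8*l*x + 15*x^2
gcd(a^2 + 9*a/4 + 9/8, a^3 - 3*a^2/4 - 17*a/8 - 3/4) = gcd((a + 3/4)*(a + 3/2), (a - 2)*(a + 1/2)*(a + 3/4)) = a + 3/4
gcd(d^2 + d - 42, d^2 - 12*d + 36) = d - 6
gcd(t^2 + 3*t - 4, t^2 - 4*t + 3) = t - 1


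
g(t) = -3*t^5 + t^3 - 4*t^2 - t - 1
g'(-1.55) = -67.97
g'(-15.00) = -758581.00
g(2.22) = -173.76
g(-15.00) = 2273864.00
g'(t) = -15*t^4 + 3*t^2 - 8*t - 1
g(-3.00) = 668.00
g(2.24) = -181.26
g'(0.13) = -1.99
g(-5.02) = 9340.72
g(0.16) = -1.26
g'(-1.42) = -44.58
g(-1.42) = 6.81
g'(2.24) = -381.51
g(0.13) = -1.20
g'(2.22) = -368.31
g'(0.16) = -2.21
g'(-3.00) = -1165.00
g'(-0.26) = 1.21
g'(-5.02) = -9411.14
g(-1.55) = 14.06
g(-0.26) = -1.02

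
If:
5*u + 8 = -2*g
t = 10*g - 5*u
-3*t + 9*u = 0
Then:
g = -32/33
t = -40/11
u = -40/33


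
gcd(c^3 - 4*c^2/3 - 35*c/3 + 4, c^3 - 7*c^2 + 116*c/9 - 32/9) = c^2 - 13*c/3 + 4/3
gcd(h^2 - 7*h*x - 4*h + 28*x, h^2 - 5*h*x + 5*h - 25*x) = 1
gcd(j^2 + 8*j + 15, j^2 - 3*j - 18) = j + 3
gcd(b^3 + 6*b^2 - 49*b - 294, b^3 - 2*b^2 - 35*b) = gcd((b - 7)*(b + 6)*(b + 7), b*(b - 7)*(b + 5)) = b - 7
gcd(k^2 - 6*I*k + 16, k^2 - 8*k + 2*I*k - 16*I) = k + 2*I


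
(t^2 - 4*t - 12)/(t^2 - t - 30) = (t + 2)/(t + 5)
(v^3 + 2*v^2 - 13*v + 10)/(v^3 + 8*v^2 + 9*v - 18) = (v^2 + 3*v - 10)/(v^2 + 9*v + 18)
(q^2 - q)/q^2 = (q - 1)/q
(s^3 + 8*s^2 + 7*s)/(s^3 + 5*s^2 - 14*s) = (s + 1)/(s - 2)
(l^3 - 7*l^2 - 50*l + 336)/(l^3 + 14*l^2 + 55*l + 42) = (l^2 - 14*l + 48)/(l^2 + 7*l + 6)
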